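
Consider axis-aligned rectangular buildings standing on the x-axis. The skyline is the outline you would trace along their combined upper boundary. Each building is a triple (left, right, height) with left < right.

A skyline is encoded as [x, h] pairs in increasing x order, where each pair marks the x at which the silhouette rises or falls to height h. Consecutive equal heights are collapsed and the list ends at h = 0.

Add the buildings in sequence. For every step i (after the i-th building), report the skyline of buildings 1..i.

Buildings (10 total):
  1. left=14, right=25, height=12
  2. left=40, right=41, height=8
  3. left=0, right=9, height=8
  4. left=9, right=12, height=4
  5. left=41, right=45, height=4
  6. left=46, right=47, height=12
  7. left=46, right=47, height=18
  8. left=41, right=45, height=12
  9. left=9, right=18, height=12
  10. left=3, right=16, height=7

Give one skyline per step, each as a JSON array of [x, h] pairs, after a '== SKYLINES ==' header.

== SKYLINES ==
[[14,12],[25,0]]
[[14,12],[25,0],[40,8],[41,0]]
[[0,8],[9,0],[14,12],[25,0],[40,8],[41,0]]
[[0,8],[9,4],[12,0],[14,12],[25,0],[40,8],[41,0]]
[[0,8],[9,4],[12,0],[14,12],[25,0],[40,8],[41,4],[45,0]]
[[0,8],[9,4],[12,0],[14,12],[25,0],[40,8],[41,4],[45,0],[46,12],[47,0]]
[[0,8],[9,4],[12,0],[14,12],[25,0],[40,8],[41,4],[45,0],[46,18],[47,0]]
[[0,8],[9,4],[12,0],[14,12],[25,0],[40,8],[41,12],[45,0],[46,18],[47,0]]
[[0,8],[9,12],[25,0],[40,8],[41,12],[45,0],[46,18],[47,0]]
[[0,8],[9,12],[25,0],[40,8],[41,12],[45,0],[46,18],[47,0]]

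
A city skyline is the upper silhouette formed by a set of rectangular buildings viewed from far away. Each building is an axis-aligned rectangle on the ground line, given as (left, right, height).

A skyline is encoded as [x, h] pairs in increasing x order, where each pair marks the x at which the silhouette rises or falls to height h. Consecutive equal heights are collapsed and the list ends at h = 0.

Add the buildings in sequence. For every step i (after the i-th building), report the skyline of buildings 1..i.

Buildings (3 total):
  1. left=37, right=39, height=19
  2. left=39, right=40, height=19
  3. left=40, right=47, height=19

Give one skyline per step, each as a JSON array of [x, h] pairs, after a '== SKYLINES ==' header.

== SKYLINES ==
[[37,19],[39,0]]
[[37,19],[40,0]]
[[37,19],[47,0]]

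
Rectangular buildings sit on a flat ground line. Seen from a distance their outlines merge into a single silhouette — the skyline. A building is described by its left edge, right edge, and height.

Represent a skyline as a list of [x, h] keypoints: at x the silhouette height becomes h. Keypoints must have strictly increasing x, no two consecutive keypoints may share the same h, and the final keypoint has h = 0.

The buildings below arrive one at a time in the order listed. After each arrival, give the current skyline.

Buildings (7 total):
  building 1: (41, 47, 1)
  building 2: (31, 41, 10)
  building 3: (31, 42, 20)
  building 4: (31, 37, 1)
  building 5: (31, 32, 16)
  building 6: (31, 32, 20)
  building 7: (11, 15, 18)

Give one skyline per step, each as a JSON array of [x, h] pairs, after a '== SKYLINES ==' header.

== SKYLINES ==
[[41,1],[47,0]]
[[31,10],[41,1],[47,0]]
[[31,20],[42,1],[47,0]]
[[31,20],[42,1],[47,0]]
[[31,20],[42,1],[47,0]]
[[31,20],[42,1],[47,0]]
[[11,18],[15,0],[31,20],[42,1],[47,0]]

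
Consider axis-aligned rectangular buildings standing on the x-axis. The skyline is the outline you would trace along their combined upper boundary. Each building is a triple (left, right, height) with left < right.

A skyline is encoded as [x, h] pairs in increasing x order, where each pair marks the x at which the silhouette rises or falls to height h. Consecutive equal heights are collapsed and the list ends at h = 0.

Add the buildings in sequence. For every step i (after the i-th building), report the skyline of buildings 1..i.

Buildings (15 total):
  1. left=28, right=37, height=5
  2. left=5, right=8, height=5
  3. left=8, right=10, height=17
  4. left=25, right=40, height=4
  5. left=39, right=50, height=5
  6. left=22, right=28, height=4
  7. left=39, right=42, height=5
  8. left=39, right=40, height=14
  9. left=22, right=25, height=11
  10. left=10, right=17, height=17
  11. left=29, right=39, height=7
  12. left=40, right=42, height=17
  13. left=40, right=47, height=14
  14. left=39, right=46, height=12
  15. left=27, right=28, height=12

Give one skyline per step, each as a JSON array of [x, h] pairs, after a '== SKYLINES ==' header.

== SKYLINES ==
[[28,5],[37,0]]
[[5,5],[8,0],[28,5],[37,0]]
[[5,5],[8,17],[10,0],[28,5],[37,0]]
[[5,5],[8,17],[10,0],[25,4],[28,5],[37,4],[40,0]]
[[5,5],[8,17],[10,0],[25,4],[28,5],[37,4],[39,5],[50,0]]
[[5,5],[8,17],[10,0],[22,4],[28,5],[37,4],[39,5],[50,0]]
[[5,5],[8,17],[10,0],[22,4],[28,5],[37,4],[39,5],[50,0]]
[[5,5],[8,17],[10,0],[22,4],[28,5],[37,4],[39,14],[40,5],[50,0]]
[[5,5],[8,17],[10,0],[22,11],[25,4],[28,5],[37,4],[39,14],[40,5],[50,0]]
[[5,5],[8,17],[17,0],[22,11],[25,4],[28,5],[37,4],[39,14],[40,5],[50,0]]
[[5,5],[8,17],[17,0],[22,11],[25,4],[28,5],[29,7],[39,14],[40,5],[50,0]]
[[5,5],[8,17],[17,0],[22,11],[25,4],[28,5],[29,7],[39,14],[40,17],[42,5],[50,0]]
[[5,5],[8,17],[17,0],[22,11],[25,4],[28,5],[29,7],[39,14],[40,17],[42,14],[47,5],[50,0]]
[[5,5],[8,17],[17,0],[22,11],[25,4],[28,5],[29,7],[39,14],[40,17],[42,14],[47,5],[50,0]]
[[5,5],[8,17],[17,0],[22,11],[25,4],[27,12],[28,5],[29,7],[39,14],[40,17],[42,14],[47,5],[50,0]]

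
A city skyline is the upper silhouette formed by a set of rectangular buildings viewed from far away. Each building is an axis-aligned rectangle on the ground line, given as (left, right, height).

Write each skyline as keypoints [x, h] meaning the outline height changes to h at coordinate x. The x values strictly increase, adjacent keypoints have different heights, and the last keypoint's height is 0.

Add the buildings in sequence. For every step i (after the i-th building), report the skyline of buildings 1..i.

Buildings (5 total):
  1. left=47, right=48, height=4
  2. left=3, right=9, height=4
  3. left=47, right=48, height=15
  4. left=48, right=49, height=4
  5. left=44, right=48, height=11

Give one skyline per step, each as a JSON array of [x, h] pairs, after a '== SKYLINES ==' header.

== SKYLINES ==
[[47,4],[48,0]]
[[3,4],[9,0],[47,4],[48,0]]
[[3,4],[9,0],[47,15],[48,0]]
[[3,4],[9,0],[47,15],[48,4],[49,0]]
[[3,4],[9,0],[44,11],[47,15],[48,4],[49,0]]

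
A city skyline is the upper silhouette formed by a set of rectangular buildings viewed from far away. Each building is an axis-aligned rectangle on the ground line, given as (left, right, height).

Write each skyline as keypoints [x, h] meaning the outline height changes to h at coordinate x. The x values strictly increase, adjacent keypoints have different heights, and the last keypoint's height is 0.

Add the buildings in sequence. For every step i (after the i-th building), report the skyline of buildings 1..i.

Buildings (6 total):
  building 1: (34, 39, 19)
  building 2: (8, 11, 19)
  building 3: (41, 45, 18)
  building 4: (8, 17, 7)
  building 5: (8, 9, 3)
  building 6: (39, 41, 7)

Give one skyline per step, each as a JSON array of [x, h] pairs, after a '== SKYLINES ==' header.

== SKYLINES ==
[[34,19],[39,0]]
[[8,19],[11,0],[34,19],[39,0]]
[[8,19],[11,0],[34,19],[39,0],[41,18],[45,0]]
[[8,19],[11,7],[17,0],[34,19],[39,0],[41,18],[45,0]]
[[8,19],[11,7],[17,0],[34,19],[39,0],[41,18],[45,0]]
[[8,19],[11,7],[17,0],[34,19],[39,7],[41,18],[45,0]]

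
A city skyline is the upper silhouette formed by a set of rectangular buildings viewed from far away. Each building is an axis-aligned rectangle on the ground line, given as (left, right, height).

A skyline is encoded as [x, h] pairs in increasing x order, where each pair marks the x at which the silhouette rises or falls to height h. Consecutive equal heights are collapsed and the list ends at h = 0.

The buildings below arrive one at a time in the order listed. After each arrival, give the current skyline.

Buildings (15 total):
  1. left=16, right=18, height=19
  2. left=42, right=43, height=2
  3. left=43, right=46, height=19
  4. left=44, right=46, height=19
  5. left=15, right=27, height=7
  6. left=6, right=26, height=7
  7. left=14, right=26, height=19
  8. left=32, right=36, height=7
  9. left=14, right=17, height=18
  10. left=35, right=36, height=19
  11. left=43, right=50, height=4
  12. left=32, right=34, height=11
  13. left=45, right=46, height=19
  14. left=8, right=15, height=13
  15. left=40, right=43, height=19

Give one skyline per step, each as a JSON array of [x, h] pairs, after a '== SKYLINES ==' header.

== SKYLINES ==
[[16,19],[18,0]]
[[16,19],[18,0],[42,2],[43,0]]
[[16,19],[18,0],[42,2],[43,19],[46,0]]
[[16,19],[18,0],[42,2],[43,19],[46,0]]
[[15,7],[16,19],[18,7],[27,0],[42,2],[43,19],[46,0]]
[[6,7],[16,19],[18,7],[27,0],[42,2],[43,19],[46,0]]
[[6,7],[14,19],[26,7],[27,0],[42,2],[43,19],[46,0]]
[[6,7],[14,19],[26,7],[27,0],[32,7],[36,0],[42,2],[43,19],[46,0]]
[[6,7],[14,19],[26,7],[27,0],[32,7],[36,0],[42,2],[43,19],[46,0]]
[[6,7],[14,19],[26,7],[27,0],[32,7],[35,19],[36,0],[42,2],[43,19],[46,0]]
[[6,7],[14,19],[26,7],[27,0],[32,7],[35,19],[36,0],[42,2],[43,19],[46,4],[50,0]]
[[6,7],[14,19],[26,7],[27,0],[32,11],[34,7],[35,19],[36,0],[42,2],[43,19],[46,4],[50,0]]
[[6,7],[14,19],[26,7],[27,0],[32,11],[34,7],[35,19],[36,0],[42,2],[43,19],[46,4],[50,0]]
[[6,7],[8,13],[14,19],[26,7],[27,0],[32,11],[34,7],[35,19],[36,0],[42,2],[43,19],[46,4],[50,0]]
[[6,7],[8,13],[14,19],[26,7],[27,0],[32,11],[34,7],[35,19],[36,0],[40,19],[46,4],[50,0]]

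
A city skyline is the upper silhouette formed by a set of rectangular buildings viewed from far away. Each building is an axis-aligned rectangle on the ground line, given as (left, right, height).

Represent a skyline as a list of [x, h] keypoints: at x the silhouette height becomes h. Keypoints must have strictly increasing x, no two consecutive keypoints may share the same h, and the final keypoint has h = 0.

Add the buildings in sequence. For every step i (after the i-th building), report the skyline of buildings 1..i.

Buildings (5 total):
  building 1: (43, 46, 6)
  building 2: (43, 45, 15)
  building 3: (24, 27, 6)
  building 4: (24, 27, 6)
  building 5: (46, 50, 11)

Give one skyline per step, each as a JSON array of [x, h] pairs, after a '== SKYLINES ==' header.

== SKYLINES ==
[[43,6],[46,0]]
[[43,15],[45,6],[46,0]]
[[24,6],[27,0],[43,15],[45,6],[46,0]]
[[24,6],[27,0],[43,15],[45,6],[46,0]]
[[24,6],[27,0],[43,15],[45,6],[46,11],[50,0]]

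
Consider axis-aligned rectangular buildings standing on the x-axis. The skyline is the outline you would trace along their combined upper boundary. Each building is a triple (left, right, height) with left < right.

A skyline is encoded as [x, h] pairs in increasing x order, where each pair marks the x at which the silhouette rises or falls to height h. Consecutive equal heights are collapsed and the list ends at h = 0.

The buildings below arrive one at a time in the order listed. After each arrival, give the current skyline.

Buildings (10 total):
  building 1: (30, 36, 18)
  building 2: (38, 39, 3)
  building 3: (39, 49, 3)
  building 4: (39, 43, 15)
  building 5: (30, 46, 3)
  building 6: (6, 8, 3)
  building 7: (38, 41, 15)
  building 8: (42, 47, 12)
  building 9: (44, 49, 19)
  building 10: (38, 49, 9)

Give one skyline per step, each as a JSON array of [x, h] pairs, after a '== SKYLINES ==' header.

== SKYLINES ==
[[30,18],[36,0]]
[[30,18],[36,0],[38,3],[39,0]]
[[30,18],[36,0],[38,3],[49,0]]
[[30,18],[36,0],[38,3],[39,15],[43,3],[49,0]]
[[30,18],[36,3],[39,15],[43,3],[49,0]]
[[6,3],[8,0],[30,18],[36,3],[39,15],[43,3],[49,0]]
[[6,3],[8,0],[30,18],[36,3],[38,15],[43,3],[49,0]]
[[6,3],[8,0],[30,18],[36,3],[38,15],[43,12],[47,3],[49,0]]
[[6,3],[8,0],[30,18],[36,3],[38,15],[43,12],[44,19],[49,0]]
[[6,3],[8,0],[30,18],[36,3],[38,15],[43,12],[44,19],[49,0]]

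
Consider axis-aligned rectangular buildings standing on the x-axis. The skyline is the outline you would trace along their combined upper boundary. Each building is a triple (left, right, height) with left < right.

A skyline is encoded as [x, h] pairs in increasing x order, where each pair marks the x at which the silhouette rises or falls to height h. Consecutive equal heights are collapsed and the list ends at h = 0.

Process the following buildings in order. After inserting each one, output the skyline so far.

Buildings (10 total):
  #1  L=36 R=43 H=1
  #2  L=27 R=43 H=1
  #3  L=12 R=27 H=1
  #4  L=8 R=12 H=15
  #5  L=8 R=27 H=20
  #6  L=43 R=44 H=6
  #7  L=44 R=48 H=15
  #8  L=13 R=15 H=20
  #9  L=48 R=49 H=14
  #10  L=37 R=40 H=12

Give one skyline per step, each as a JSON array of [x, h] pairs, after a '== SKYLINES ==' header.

== SKYLINES ==
[[36,1],[43,0]]
[[27,1],[43,0]]
[[12,1],[43,0]]
[[8,15],[12,1],[43,0]]
[[8,20],[27,1],[43,0]]
[[8,20],[27,1],[43,6],[44,0]]
[[8,20],[27,1],[43,6],[44,15],[48,0]]
[[8,20],[27,1],[43,6],[44,15],[48,0]]
[[8,20],[27,1],[43,6],[44,15],[48,14],[49,0]]
[[8,20],[27,1],[37,12],[40,1],[43,6],[44,15],[48,14],[49,0]]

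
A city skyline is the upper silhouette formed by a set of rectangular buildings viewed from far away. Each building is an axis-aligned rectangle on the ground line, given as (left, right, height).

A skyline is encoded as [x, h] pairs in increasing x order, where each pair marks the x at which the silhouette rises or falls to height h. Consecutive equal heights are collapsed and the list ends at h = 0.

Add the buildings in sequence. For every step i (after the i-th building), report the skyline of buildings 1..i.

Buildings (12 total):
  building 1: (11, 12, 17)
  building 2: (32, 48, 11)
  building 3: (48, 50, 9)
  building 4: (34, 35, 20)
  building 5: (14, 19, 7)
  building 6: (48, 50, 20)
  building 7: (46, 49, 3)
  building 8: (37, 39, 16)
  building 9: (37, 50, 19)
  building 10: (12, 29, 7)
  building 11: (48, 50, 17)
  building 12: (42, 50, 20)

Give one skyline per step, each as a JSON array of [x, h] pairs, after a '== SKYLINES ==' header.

== SKYLINES ==
[[11,17],[12,0]]
[[11,17],[12,0],[32,11],[48,0]]
[[11,17],[12,0],[32,11],[48,9],[50,0]]
[[11,17],[12,0],[32,11],[34,20],[35,11],[48,9],[50,0]]
[[11,17],[12,0],[14,7],[19,0],[32,11],[34,20],[35,11],[48,9],[50,0]]
[[11,17],[12,0],[14,7],[19,0],[32,11],[34,20],[35,11],[48,20],[50,0]]
[[11,17],[12,0],[14,7],[19,0],[32,11],[34,20],[35,11],[48,20],[50,0]]
[[11,17],[12,0],[14,7],[19,0],[32,11],[34,20],[35,11],[37,16],[39,11],[48,20],[50,0]]
[[11,17],[12,0],[14,7],[19,0],[32,11],[34,20],[35,11],[37,19],[48,20],[50,0]]
[[11,17],[12,7],[29,0],[32,11],[34,20],[35,11],[37,19],[48,20],[50,0]]
[[11,17],[12,7],[29,0],[32,11],[34,20],[35,11],[37,19],[48,20],[50,0]]
[[11,17],[12,7],[29,0],[32,11],[34,20],[35,11],[37,19],[42,20],[50,0]]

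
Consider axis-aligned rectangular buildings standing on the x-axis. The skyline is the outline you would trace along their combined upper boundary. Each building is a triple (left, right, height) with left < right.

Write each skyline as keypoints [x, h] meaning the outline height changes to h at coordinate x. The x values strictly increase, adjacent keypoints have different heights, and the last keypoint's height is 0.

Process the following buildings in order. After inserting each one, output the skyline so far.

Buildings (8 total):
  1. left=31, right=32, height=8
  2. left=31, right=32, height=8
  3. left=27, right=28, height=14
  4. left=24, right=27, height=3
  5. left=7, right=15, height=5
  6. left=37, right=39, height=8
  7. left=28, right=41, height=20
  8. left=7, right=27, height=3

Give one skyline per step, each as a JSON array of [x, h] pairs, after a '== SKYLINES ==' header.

== SKYLINES ==
[[31,8],[32,0]]
[[31,8],[32,0]]
[[27,14],[28,0],[31,8],[32,0]]
[[24,3],[27,14],[28,0],[31,8],[32,0]]
[[7,5],[15,0],[24,3],[27,14],[28,0],[31,8],[32,0]]
[[7,5],[15,0],[24,3],[27,14],[28,0],[31,8],[32,0],[37,8],[39,0]]
[[7,5],[15,0],[24,3],[27,14],[28,20],[41,0]]
[[7,5],[15,3],[27,14],[28,20],[41,0]]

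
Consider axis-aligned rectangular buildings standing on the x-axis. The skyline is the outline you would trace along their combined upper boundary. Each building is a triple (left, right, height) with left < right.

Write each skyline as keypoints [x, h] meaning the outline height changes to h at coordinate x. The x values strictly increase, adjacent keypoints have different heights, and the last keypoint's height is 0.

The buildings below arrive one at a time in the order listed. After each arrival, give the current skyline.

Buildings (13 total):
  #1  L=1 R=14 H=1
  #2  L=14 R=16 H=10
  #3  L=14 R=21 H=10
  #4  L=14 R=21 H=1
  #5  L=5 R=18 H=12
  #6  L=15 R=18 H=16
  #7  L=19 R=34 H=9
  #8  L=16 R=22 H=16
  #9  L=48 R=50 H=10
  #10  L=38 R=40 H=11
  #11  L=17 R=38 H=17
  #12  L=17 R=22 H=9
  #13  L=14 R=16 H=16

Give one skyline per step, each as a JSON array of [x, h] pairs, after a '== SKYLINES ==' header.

== SKYLINES ==
[[1,1],[14,0]]
[[1,1],[14,10],[16,0]]
[[1,1],[14,10],[21,0]]
[[1,1],[14,10],[21,0]]
[[1,1],[5,12],[18,10],[21,0]]
[[1,1],[5,12],[15,16],[18,10],[21,0]]
[[1,1],[5,12],[15,16],[18,10],[21,9],[34,0]]
[[1,1],[5,12],[15,16],[22,9],[34,0]]
[[1,1],[5,12],[15,16],[22,9],[34,0],[48,10],[50,0]]
[[1,1],[5,12],[15,16],[22,9],[34,0],[38,11],[40,0],[48,10],[50,0]]
[[1,1],[5,12],[15,16],[17,17],[38,11],[40,0],[48,10],[50,0]]
[[1,1],[5,12],[15,16],[17,17],[38,11],[40,0],[48,10],[50,0]]
[[1,1],[5,12],[14,16],[17,17],[38,11],[40,0],[48,10],[50,0]]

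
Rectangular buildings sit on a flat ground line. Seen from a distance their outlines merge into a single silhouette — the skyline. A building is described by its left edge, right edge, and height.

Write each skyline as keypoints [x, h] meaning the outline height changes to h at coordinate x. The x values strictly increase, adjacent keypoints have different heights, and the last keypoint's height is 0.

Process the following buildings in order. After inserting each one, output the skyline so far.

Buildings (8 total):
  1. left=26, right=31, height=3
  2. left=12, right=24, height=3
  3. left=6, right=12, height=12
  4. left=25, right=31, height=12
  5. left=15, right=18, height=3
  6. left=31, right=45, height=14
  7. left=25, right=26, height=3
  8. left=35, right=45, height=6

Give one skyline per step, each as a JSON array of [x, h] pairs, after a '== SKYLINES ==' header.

== SKYLINES ==
[[26,3],[31,0]]
[[12,3],[24,0],[26,3],[31,0]]
[[6,12],[12,3],[24,0],[26,3],[31,0]]
[[6,12],[12,3],[24,0],[25,12],[31,0]]
[[6,12],[12,3],[24,0],[25,12],[31,0]]
[[6,12],[12,3],[24,0],[25,12],[31,14],[45,0]]
[[6,12],[12,3],[24,0],[25,12],[31,14],[45,0]]
[[6,12],[12,3],[24,0],[25,12],[31,14],[45,0]]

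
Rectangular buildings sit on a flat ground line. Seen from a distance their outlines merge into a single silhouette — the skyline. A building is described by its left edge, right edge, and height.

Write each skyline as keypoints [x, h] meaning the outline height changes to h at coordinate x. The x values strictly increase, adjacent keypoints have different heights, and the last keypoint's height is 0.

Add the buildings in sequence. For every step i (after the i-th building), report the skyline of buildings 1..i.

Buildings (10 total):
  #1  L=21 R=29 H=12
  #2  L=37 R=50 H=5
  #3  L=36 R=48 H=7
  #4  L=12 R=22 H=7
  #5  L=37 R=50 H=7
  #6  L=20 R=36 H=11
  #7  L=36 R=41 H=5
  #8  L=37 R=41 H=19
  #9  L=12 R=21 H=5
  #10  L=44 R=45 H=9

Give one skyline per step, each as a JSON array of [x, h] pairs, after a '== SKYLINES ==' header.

== SKYLINES ==
[[21,12],[29,0]]
[[21,12],[29,0],[37,5],[50,0]]
[[21,12],[29,0],[36,7],[48,5],[50,0]]
[[12,7],[21,12],[29,0],[36,7],[48,5],[50,0]]
[[12,7],[21,12],[29,0],[36,7],[50,0]]
[[12,7],[20,11],[21,12],[29,11],[36,7],[50,0]]
[[12,7],[20,11],[21,12],[29,11],[36,7],[50,0]]
[[12,7],[20,11],[21,12],[29,11],[36,7],[37,19],[41,7],[50,0]]
[[12,7],[20,11],[21,12],[29,11],[36,7],[37,19],[41,7],[50,0]]
[[12,7],[20,11],[21,12],[29,11],[36,7],[37,19],[41,7],[44,9],[45,7],[50,0]]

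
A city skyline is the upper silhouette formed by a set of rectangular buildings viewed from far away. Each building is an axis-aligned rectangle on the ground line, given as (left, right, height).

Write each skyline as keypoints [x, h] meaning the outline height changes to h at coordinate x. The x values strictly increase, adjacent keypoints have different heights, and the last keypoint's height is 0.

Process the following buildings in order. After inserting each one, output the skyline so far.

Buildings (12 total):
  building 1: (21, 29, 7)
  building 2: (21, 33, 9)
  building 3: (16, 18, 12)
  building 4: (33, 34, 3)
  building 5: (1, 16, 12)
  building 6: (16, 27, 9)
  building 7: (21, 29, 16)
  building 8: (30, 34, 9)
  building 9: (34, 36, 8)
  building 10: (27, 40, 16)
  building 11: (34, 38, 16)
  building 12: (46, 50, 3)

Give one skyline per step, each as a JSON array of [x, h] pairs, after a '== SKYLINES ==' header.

== SKYLINES ==
[[21,7],[29,0]]
[[21,9],[33,0]]
[[16,12],[18,0],[21,9],[33,0]]
[[16,12],[18,0],[21,9],[33,3],[34,0]]
[[1,12],[18,0],[21,9],[33,3],[34,0]]
[[1,12],[18,9],[33,3],[34,0]]
[[1,12],[18,9],[21,16],[29,9],[33,3],[34,0]]
[[1,12],[18,9],[21,16],[29,9],[34,0]]
[[1,12],[18,9],[21,16],[29,9],[34,8],[36,0]]
[[1,12],[18,9],[21,16],[40,0]]
[[1,12],[18,9],[21,16],[40,0]]
[[1,12],[18,9],[21,16],[40,0],[46,3],[50,0]]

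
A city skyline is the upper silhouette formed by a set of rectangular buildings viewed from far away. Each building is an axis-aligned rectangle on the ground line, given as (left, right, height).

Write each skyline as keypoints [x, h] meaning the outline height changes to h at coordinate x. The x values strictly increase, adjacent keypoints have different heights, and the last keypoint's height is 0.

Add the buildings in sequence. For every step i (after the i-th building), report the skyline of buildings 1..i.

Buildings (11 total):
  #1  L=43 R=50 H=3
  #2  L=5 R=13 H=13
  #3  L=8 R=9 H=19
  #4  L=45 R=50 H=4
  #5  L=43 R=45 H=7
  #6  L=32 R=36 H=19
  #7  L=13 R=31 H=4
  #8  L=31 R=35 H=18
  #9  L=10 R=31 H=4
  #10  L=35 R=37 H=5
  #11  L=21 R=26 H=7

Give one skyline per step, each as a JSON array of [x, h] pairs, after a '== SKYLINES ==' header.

== SKYLINES ==
[[43,3],[50,0]]
[[5,13],[13,0],[43,3],[50,0]]
[[5,13],[8,19],[9,13],[13,0],[43,3],[50,0]]
[[5,13],[8,19],[9,13],[13,0],[43,3],[45,4],[50,0]]
[[5,13],[8,19],[9,13],[13,0],[43,7],[45,4],[50,0]]
[[5,13],[8,19],[9,13],[13,0],[32,19],[36,0],[43,7],[45,4],[50,0]]
[[5,13],[8,19],[9,13],[13,4],[31,0],[32,19],[36,0],[43,7],[45,4],[50,0]]
[[5,13],[8,19],[9,13],[13,4],[31,18],[32,19],[36,0],[43,7],[45,4],[50,0]]
[[5,13],[8,19],[9,13],[13,4],[31,18],[32,19],[36,0],[43,7],[45,4],[50,0]]
[[5,13],[8,19],[9,13],[13,4],[31,18],[32,19],[36,5],[37,0],[43,7],[45,4],[50,0]]
[[5,13],[8,19],[9,13],[13,4],[21,7],[26,4],[31,18],[32,19],[36,5],[37,0],[43,7],[45,4],[50,0]]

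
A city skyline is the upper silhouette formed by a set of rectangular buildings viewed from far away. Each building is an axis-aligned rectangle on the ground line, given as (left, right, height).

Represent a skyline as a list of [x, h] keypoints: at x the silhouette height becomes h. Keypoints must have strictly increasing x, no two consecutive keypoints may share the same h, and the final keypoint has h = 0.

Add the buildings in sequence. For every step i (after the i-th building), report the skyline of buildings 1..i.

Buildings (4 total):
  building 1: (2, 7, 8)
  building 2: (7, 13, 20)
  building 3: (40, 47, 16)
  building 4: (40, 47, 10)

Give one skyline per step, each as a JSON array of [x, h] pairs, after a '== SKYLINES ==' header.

== SKYLINES ==
[[2,8],[7,0]]
[[2,8],[7,20],[13,0]]
[[2,8],[7,20],[13,0],[40,16],[47,0]]
[[2,8],[7,20],[13,0],[40,16],[47,0]]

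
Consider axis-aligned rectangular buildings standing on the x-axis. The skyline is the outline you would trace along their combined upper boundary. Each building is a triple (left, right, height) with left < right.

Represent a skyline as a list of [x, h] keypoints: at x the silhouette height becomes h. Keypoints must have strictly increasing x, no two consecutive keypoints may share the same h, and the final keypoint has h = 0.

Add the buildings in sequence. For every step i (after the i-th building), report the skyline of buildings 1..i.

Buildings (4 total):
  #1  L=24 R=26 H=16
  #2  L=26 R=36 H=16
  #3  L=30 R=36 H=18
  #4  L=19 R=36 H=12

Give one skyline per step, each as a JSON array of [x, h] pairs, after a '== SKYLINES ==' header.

== SKYLINES ==
[[24,16],[26,0]]
[[24,16],[36,0]]
[[24,16],[30,18],[36,0]]
[[19,12],[24,16],[30,18],[36,0]]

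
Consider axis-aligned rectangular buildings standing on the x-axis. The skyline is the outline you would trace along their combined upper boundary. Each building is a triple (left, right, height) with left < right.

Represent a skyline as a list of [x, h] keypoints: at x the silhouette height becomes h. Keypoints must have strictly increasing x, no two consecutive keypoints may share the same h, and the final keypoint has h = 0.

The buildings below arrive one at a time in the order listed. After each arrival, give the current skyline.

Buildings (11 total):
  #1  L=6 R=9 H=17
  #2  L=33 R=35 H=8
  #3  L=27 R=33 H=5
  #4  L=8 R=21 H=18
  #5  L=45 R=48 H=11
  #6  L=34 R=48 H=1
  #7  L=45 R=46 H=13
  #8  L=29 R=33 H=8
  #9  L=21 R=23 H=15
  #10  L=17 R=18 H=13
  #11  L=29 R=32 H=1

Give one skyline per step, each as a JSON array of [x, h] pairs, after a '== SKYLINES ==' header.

== SKYLINES ==
[[6,17],[9,0]]
[[6,17],[9,0],[33,8],[35,0]]
[[6,17],[9,0],[27,5],[33,8],[35,0]]
[[6,17],[8,18],[21,0],[27,5],[33,8],[35,0]]
[[6,17],[8,18],[21,0],[27,5],[33,8],[35,0],[45,11],[48,0]]
[[6,17],[8,18],[21,0],[27,5],[33,8],[35,1],[45,11],[48,0]]
[[6,17],[8,18],[21,0],[27,5],[33,8],[35,1],[45,13],[46,11],[48,0]]
[[6,17],[8,18],[21,0],[27,5],[29,8],[35,1],[45,13],[46,11],[48,0]]
[[6,17],[8,18],[21,15],[23,0],[27,5],[29,8],[35,1],[45,13],[46,11],[48,0]]
[[6,17],[8,18],[21,15],[23,0],[27,5],[29,8],[35,1],[45,13],[46,11],[48,0]]
[[6,17],[8,18],[21,15],[23,0],[27,5],[29,8],[35,1],[45,13],[46,11],[48,0]]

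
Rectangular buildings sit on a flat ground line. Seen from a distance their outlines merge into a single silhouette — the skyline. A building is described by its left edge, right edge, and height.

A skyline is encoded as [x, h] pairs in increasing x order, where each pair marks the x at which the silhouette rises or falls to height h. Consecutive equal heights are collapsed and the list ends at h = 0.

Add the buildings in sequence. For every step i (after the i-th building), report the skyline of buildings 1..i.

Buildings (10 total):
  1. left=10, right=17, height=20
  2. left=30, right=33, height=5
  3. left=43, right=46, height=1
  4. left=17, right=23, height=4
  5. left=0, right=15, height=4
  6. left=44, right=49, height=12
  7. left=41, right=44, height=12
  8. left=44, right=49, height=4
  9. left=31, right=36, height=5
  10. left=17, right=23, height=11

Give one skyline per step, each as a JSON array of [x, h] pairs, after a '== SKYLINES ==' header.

== SKYLINES ==
[[10,20],[17,0]]
[[10,20],[17,0],[30,5],[33,0]]
[[10,20],[17,0],[30,5],[33,0],[43,1],[46,0]]
[[10,20],[17,4],[23,0],[30,5],[33,0],[43,1],[46,0]]
[[0,4],[10,20],[17,4],[23,0],[30,5],[33,0],[43,1],[46,0]]
[[0,4],[10,20],[17,4],[23,0],[30,5],[33,0],[43,1],[44,12],[49,0]]
[[0,4],[10,20],[17,4],[23,0],[30,5],[33,0],[41,12],[49,0]]
[[0,4],[10,20],[17,4],[23,0],[30,5],[33,0],[41,12],[49,0]]
[[0,4],[10,20],[17,4],[23,0],[30,5],[36,0],[41,12],[49,0]]
[[0,4],[10,20],[17,11],[23,0],[30,5],[36,0],[41,12],[49,0]]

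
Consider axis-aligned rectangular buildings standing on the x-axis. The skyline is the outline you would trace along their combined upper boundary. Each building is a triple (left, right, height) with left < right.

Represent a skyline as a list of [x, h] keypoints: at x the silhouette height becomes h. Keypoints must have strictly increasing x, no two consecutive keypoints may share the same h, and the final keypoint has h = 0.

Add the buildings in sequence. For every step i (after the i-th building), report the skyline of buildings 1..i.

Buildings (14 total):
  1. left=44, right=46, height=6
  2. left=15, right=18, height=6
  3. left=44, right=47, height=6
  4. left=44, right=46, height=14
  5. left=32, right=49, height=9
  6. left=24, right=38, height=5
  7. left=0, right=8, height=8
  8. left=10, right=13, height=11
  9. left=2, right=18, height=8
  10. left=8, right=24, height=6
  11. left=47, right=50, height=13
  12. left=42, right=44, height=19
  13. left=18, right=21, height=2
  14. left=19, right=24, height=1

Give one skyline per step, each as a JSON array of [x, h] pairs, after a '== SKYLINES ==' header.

== SKYLINES ==
[[44,6],[46,0]]
[[15,6],[18,0],[44,6],[46,0]]
[[15,6],[18,0],[44,6],[47,0]]
[[15,6],[18,0],[44,14],[46,6],[47,0]]
[[15,6],[18,0],[32,9],[44,14],[46,9],[49,0]]
[[15,6],[18,0],[24,5],[32,9],[44,14],[46,9],[49,0]]
[[0,8],[8,0],[15,6],[18,0],[24,5],[32,9],[44,14],[46,9],[49,0]]
[[0,8],[8,0],[10,11],[13,0],[15,6],[18,0],[24,5],[32,9],[44,14],[46,9],[49,0]]
[[0,8],[10,11],[13,8],[18,0],[24,5],[32,9],[44,14],[46,9],[49,0]]
[[0,8],[10,11],[13,8],[18,6],[24,5],[32,9],[44,14],[46,9],[49,0]]
[[0,8],[10,11],[13,8],[18,6],[24,5],[32,9],[44,14],[46,9],[47,13],[50,0]]
[[0,8],[10,11],[13,8],[18,6],[24,5],[32,9],[42,19],[44,14],[46,9],[47,13],[50,0]]
[[0,8],[10,11],[13,8],[18,6],[24,5],[32,9],[42,19],[44,14],[46,9],[47,13],[50,0]]
[[0,8],[10,11],[13,8],[18,6],[24,5],[32,9],[42,19],[44,14],[46,9],[47,13],[50,0]]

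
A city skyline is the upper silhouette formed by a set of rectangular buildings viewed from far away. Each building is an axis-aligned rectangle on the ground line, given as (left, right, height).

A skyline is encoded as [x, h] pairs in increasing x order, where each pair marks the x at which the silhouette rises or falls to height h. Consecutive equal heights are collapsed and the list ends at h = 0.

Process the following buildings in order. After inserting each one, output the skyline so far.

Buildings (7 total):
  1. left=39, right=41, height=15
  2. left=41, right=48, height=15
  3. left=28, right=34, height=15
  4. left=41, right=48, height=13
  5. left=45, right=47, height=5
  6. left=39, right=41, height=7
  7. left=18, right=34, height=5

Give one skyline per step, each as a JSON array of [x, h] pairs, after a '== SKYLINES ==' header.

== SKYLINES ==
[[39,15],[41,0]]
[[39,15],[48,0]]
[[28,15],[34,0],[39,15],[48,0]]
[[28,15],[34,0],[39,15],[48,0]]
[[28,15],[34,0],[39,15],[48,0]]
[[28,15],[34,0],[39,15],[48,0]]
[[18,5],[28,15],[34,0],[39,15],[48,0]]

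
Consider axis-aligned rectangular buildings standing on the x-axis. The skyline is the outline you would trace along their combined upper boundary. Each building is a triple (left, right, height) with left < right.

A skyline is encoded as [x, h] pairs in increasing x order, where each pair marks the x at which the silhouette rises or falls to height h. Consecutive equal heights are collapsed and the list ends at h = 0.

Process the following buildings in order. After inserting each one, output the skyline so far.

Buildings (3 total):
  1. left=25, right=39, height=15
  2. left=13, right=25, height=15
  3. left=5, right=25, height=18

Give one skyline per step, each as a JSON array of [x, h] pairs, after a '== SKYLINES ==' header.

== SKYLINES ==
[[25,15],[39,0]]
[[13,15],[39,0]]
[[5,18],[25,15],[39,0]]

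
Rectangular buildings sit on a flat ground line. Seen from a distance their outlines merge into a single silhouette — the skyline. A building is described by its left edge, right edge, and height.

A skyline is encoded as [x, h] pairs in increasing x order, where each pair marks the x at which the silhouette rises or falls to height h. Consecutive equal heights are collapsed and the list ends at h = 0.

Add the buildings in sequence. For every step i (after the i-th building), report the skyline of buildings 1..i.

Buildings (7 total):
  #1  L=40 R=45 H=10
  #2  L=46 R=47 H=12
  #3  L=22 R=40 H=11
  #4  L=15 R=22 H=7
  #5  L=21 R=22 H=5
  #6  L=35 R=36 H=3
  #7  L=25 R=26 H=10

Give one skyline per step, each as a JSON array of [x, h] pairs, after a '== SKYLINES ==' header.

== SKYLINES ==
[[40,10],[45,0]]
[[40,10],[45,0],[46,12],[47,0]]
[[22,11],[40,10],[45,0],[46,12],[47,0]]
[[15,7],[22,11],[40,10],[45,0],[46,12],[47,0]]
[[15,7],[22,11],[40,10],[45,0],[46,12],[47,0]]
[[15,7],[22,11],[40,10],[45,0],[46,12],[47,0]]
[[15,7],[22,11],[40,10],[45,0],[46,12],[47,0]]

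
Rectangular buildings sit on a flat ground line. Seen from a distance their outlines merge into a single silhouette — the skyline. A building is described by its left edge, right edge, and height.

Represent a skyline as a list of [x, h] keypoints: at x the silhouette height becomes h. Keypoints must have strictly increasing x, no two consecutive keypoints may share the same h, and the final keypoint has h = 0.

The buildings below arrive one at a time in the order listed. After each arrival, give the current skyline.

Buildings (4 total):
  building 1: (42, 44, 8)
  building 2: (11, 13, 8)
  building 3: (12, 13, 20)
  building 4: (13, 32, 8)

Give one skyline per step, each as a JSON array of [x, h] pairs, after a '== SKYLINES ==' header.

== SKYLINES ==
[[42,8],[44,0]]
[[11,8],[13,0],[42,8],[44,0]]
[[11,8],[12,20],[13,0],[42,8],[44,0]]
[[11,8],[12,20],[13,8],[32,0],[42,8],[44,0]]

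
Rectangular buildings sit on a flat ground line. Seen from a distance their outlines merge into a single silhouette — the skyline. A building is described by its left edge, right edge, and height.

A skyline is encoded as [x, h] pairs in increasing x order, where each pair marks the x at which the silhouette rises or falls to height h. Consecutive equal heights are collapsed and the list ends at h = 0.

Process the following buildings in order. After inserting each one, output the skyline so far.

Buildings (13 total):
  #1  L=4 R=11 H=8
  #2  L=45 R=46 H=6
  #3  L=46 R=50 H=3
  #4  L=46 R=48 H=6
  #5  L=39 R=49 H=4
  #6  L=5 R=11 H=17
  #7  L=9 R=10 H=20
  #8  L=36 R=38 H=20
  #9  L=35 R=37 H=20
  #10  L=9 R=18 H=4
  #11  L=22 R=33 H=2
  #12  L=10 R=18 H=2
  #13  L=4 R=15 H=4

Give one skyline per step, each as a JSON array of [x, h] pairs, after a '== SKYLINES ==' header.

== SKYLINES ==
[[4,8],[11,0]]
[[4,8],[11,0],[45,6],[46,0]]
[[4,8],[11,0],[45,6],[46,3],[50,0]]
[[4,8],[11,0],[45,6],[48,3],[50,0]]
[[4,8],[11,0],[39,4],[45,6],[48,4],[49,3],[50,0]]
[[4,8],[5,17],[11,0],[39,4],[45,6],[48,4],[49,3],[50,0]]
[[4,8],[5,17],[9,20],[10,17],[11,0],[39,4],[45,6],[48,4],[49,3],[50,0]]
[[4,8],[5,17],[9,20],[10,17],[11,0],[36,20],[38,0],[39,4],[45,6],[48,4],[49,3],[50,0]]
[[4,8],[5,17],[9,20],[10,17],[11,0],[35,20],[38,0],[39,4],[45,6],[48,4],[49,3],[50,0]]
[[4,8],[5,17],[9,20],[10,17],[11,4],[18,0],[35,20],[38,0],[39,4],[45,6],[48,4],[49,3],[50,0]]
[[4,8],[5,17],[9,20],[10,17],[11,4],[18,0],[22,2],[33,0],[35,20],[38,0],[39,4],[45,6],[48,4],[49,3],[50,0]]
[[4,8],[5,17],[9,20],[10,17],[11,4],[18,0],[22,2],[33,0],[35,20],[38,0],[39,4],[45,6],[48,4],[49,3],[50,0]]
[[4,8],[5,17],[9,20],[10,17],[11,4],[18,0],[22,2],[33,0],[35,20],[38,0],[39,4],[45,6],[48,4],[49,3],[50,0]]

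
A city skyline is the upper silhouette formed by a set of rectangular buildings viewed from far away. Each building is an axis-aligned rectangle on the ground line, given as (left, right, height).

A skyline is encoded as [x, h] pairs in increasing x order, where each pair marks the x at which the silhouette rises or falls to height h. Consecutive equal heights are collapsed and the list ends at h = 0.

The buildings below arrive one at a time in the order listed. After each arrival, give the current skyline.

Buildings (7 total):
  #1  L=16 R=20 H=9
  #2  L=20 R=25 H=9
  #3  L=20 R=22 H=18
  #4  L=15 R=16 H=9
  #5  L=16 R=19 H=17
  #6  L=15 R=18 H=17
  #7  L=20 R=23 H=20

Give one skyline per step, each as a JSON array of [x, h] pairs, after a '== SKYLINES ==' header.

== SKYLINES ==
[[16,9],[20,0]]
[[16,9],[25,0]]
[[16,9],[20,18],[22,9],[25,0]]
[[15,9],[20,18],[22,9],[25,0]]
[[15,9],[16,17],[19,9],[20,18],[22,9],[25,0]]
[[15,17],[19,9],[20,18],[22,9],[25,0]]
[[15,17],[19,9],[20,20],[23,9],[25,0]]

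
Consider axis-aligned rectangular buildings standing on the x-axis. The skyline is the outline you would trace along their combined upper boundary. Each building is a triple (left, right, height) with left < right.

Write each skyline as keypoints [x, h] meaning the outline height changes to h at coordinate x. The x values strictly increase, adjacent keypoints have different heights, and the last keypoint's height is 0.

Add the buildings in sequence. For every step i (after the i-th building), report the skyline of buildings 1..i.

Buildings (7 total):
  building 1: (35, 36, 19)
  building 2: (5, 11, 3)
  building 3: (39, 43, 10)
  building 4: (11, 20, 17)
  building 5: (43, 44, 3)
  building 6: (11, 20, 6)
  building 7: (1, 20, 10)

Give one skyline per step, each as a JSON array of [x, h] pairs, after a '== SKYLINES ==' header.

== SKYLINES ==
[[35,19],[36,0]]
[[5,3],[11,0],[35,19],[36,0]]
[[5,3],[11,0],[35,19],[36,0],[39,10],[43,0]]
[[5,3],[11,17],[20,0],[35,19],[36,0],[39,10],[43,0]]
[[5,3],[11,17],[20,0],[35,19],[36,0],[39,10],[43,3],[44,0]]
[[5,3],[11,17],[20,0],[35,19],[36,0],[39,10],[43,3],[44,0]]
[[1,10],[11,17],[20,0],[35,19],[36,0],[39,10],[43,3],[44,0]]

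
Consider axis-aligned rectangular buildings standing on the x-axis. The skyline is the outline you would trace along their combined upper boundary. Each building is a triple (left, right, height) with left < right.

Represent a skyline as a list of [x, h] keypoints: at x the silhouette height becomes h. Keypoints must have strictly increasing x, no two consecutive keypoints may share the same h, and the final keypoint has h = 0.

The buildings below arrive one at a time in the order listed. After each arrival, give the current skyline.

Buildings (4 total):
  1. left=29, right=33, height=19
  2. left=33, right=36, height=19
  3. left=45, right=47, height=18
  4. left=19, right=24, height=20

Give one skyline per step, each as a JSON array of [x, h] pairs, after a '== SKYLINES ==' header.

== SKYLINES ==
[[29,19],[33,0]]
[[29,19],[36,0]]
[[29,19],[36,0],[45,18],[47,0]]
[[19,20],[24,0],[29,19],[36,0],[45,18],[47,0]]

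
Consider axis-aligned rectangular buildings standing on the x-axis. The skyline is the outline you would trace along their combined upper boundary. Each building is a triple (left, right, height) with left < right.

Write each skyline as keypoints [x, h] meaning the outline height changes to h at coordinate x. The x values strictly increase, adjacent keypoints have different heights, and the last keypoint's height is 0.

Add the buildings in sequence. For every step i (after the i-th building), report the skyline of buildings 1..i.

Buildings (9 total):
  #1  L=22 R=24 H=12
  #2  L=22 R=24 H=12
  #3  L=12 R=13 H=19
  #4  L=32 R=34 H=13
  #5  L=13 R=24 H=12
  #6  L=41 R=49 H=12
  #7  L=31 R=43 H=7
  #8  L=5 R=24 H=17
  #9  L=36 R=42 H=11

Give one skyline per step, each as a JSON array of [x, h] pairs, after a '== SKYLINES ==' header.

== SKYLINES ==
[[22,12],[24,0]]
[[22,12],[24,0]]
[[12,19],[13,0],[22,12],[24,0]]
[[12,19],[13,0],[22,12],[24,0],[32,13],[34,0]]
[[12,19],[13,12],[24,0],[32,13],[34,0]]
[[12,19],[13,12],[24,0],[32,13],[34,0],[41,12],[49,0]]
[[12,19],[13,12],[24,0],[31,7],[32,13],[34,7],[41,12],[49,0]]
[[5,17],[12,19],[13,17],[24,0],[31,7],[32,13],[34,7],[41,12],[49,0]]
[[5,17],[12,19],[13,17],[24,0],[31,7],[32,13],[34,7],[36,11],[41,12],[49,0]]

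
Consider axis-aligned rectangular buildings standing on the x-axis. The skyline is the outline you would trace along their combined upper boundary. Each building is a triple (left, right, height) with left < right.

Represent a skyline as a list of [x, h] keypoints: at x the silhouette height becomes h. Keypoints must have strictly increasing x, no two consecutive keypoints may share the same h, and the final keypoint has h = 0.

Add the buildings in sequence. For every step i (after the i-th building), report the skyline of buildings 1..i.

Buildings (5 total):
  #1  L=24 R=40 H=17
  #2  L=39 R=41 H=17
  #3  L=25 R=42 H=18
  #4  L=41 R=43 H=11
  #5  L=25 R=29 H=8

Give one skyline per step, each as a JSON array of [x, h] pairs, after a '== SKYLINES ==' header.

== SKYLINES ==
[[24,17],[40,0]]
[[24,17],[41,0]]
[[24,17],[25,18],[42,0]]
[[24,17],[25,18],[42,11],[43,0]]
[[24,17],[25,18],[42,11],[43,0]]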